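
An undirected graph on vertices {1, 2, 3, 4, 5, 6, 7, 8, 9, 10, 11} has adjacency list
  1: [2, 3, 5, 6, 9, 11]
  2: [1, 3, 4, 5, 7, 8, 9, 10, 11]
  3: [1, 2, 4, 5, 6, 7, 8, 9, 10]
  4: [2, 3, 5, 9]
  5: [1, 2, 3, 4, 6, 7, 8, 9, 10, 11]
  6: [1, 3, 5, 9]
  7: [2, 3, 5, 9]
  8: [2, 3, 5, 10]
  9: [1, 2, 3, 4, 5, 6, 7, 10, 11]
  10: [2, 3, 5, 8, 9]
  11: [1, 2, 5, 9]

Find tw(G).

4

A width-4 tree decomposition is:
Bags: B1 = {1, 2, 3, 5, 9}  B2 = {2, 3, 5, 9, 10}  B3 = {1, 3, 5, 6, 9}  B4 = {2, 3, 5, 8, 10}  B5 = {2, 3, 4, 5, 9}  B6 = {2, 3, 5, 7, 9}  B7 = {1, 2, 5, 9, 11}
Tree: B1–B2, B1–B3, B2–B4, B2–B5, B5–B6, B1–B7
Each bag holds 5 vertices, so the decomposition has width 4, which upper-bounds the treewidth. For the lower bound, the 5 vertices {1, 2, 5, 9, 11} are pairwise adjacent, and any tree decomposition puts a clique entirely inside one bag — forcing width ≥ 4. Combining the bounds, tw(G) = 4.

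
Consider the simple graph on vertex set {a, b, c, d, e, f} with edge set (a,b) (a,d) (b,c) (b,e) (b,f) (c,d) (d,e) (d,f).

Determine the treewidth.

A width-2 tree decomposition is:
Bags: B1 = {a, b, d}  B2 = {b, c, d}  B3 = {b, d, f}  B4 = {b, d, e}
Tree: B1–B2, B2–B3, B3–B4
Each bag holds 3 vertices, so the decomposition has width 2, which upper-bounds the treewidth. For the lower bound, G contains the cycle a–d–c–b–a, so G is not a forest; only forests have treewidth ≤ 1, hence tw(G) ≥ 2. Hence tw(G) = 2 exactly.

2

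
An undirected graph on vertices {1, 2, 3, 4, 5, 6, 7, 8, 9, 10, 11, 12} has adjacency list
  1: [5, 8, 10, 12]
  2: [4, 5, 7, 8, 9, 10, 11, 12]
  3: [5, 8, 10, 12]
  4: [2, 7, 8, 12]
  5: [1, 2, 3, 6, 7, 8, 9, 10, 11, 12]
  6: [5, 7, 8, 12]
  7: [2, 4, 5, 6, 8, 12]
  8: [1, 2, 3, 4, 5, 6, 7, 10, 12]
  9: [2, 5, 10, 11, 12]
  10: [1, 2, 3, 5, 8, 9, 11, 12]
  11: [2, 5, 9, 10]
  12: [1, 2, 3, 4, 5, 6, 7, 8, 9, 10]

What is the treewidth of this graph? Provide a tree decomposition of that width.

Treewidth 4.
Bags: B1 = {2, 5, 8, 10, 12}  B2 = {1, 5, 8, 10, 12}  B3 = {3, 5, 8, 10, 12}  B4 = {2, 5, 7, 8, 12}  B5 = {5, 6, 7, 8, 12}  B6 = {2, 4, 7, 8, 12}  B7 = {2, 5, 9, 10, 12}  B8 = {2, 5, 9, 10, 11}
Tree: B1–B2, B1–B3, B1–B4, B4–B5, B4–B6, B1–B7, B7–B8

The largest bag has 5 vertices, giving width 4; this decomposition certifies tw(G) ≤ 4. For the lower bound, the 5 vertices {2, 4, 7, 8, 12} are pairwise adjacent, and any tree decomposition puts a clique entirely inside one bag — forcing width ≥ 4. Therefore the treewidth is 4.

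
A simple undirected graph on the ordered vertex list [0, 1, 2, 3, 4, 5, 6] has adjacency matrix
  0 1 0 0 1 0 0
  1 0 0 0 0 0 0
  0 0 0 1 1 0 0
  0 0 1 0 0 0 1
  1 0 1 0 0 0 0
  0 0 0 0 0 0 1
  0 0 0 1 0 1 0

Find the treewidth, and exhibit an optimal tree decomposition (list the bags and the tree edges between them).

Treewidth 1.
Bags: B1 = {0, 1}  B2 = {0, 4}  B3 = {2, 4}  B4 = {2, 3}  B5 = {3, 6}  B6 = {5, 6}
Tree: B1–B2, B2–B3, B3–B4, B4–B5, B5–B6

The largest bag has 2 vertices, giving width 1; this decomposition certifies tw(G) ≤ 1. Since G has at least one edge (e.g. 1–0), it is not an edgeless graph, so tw(G) ≥ 1. Therefore the treewidth is 1.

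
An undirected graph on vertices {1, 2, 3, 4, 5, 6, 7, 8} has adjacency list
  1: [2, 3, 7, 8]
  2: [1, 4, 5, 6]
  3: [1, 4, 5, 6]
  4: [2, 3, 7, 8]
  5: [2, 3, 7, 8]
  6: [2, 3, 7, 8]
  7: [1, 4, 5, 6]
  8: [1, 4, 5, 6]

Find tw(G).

A width-4 tree decomposition is:
Bags: B1 = {1, 4, 5, 6, 7}  B2 = {1, 4, 5, 6, 8}  B3 = {1, 2, 4, 5, 6}  B4 = {1, 3, 4, 5, 6}
Tree: B1–B2, B2–B3, B3–B4
The largest bag has 5 vertices, giving width 4; this decomposition certifies tw(G) ≤ 4. For the lower bound: the 5 vertex sets {1,7}, {5,8}, {2,4}, {6}, {3} are disjoint, each induces a connected subgraph, and every pair is joined by at least one edge of G. Contracting each set to a single vertex therefore yields K_{5} as a minor, and since treewidth is minor-monotone, tw(G) ≥ tw(K_{5}) = 4. Combining the bounds, tw(G) = 4.

4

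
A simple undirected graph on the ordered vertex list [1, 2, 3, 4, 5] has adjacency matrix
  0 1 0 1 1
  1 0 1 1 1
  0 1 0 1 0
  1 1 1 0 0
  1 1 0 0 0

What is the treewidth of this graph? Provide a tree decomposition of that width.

Treewidth 2.
One such decomposition:
Bags: B1 = {1, 2, 4}  B2 = {2, 3, 4}  B3 = {1, 2, 5}
Tree: B1–B2, B1–B3

Each bag holds 3 vertices, so the decomposition has width 2, which upper-bounds the treewidth. Conversely, {1, 2, 4} is a clique of size 3, and the vertices of any clique must share a bag in every tree decomposition; so some bag has ≥ 3 vertices and tw(G) ≥ 2. Therefore the treewidth is 2.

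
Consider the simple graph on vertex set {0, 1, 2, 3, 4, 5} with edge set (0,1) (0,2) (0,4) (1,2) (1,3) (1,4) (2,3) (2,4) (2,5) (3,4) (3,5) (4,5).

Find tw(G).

3

A width-3 tree decomposition is:
Bags: B1 = {1, 2, 3, 4}  B2 = {0, 1, 2, 4}  B3 = {2, 3, 4, 5}
Tree: B1–B2, B1–B3
Each bag holds 4 vertices, so the decomposition has width 3, which upper-bounds the treewidth. For the lower bound, the 4 vertices {0, 1, 2, 4} are pairwise adjacent, and any tree decomposition puts a clique entirely inside one bag — forcing width ≥ 3. The upper and lower bounds meet at 3, so that is the treewidth.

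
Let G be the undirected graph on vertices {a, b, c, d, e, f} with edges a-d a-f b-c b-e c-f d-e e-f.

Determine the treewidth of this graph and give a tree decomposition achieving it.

Treewidth 2.
One such decomposition:
Bags: B1 = {b, c, e}  B2 = {c, e, f}  B3 = {d, e, f}  B4 = {a, d, f}
Tree: B1–B2, B2–B3, B3–B4

The largest bag has 3 vertices, giving width 2; this decomposition certifies tw(G) ≤ 2. The edges b–c–f–e–b form a cycle, so G is not a tree and its treewidth is at least 2. Combining the bounds, tw(G) = 2.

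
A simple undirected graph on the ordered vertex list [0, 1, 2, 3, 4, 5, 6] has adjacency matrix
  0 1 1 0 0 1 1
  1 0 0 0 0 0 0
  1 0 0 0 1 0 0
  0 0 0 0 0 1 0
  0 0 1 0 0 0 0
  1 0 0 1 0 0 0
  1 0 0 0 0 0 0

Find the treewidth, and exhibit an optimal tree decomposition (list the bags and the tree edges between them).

Treewidth 1.
One such decomposition:
Bags: B1 = {0, 1}  B2 = {0, 5}  B3 = {0, 6}  B4 = {3, 5}  B5 = {0, 2}  B6 = {2, 4}
Tree: B1–B2, B1–B3, B2–B4, B3–B5, B5–B6

Every bag has size at most 2, so the width is 2 − 1 = 1 and tw(G) ≤ 1. Since G has at least one edge (e.g. 0–1), it is not an edgeless graph, so tw(G) ≥ 1. Therefore the treewidth is 1.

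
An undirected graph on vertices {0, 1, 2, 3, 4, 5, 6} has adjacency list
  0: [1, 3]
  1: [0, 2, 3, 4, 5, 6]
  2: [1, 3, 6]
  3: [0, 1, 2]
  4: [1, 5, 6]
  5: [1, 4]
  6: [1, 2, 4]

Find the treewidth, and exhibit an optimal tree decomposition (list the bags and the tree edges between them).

Treewidth 2.
Bags: B1 = {1, 2, 6}  B2 = {1, 2, 3}  B3 = {1, 4, 6}  B4 = {1, 4, 5}  B5 = {0, 1, 3}
Tree: B1–B2, B1–B3, B3–B4, B2–B5

Each bag holds 3 vertices, so the decomposition has width 2, which upper-bounds the treewidth. Conversely, {0, 1, 3} is a clique of size 3, and the vertices of any clique must share a bag in every tree decomposition; so some bag has ≥ 3 vertices and tw(G) ≥ 2. Therefore the treewidth is 2.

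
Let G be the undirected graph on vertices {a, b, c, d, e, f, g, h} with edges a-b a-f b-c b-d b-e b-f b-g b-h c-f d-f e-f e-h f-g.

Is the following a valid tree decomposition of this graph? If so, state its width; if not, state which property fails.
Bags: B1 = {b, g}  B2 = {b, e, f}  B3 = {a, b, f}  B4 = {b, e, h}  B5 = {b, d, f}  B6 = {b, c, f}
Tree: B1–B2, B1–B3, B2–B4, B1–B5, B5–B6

No — edge (f,g) lies in no bag.

A tree decomposition must satisfy three properties: every vertex lies in some bag; for every edge, both endpoints lie together in some bag; and for every vertex, the bags containing it form a connected subtree. Here edge (f,g) lies in no bag, so the decomposition is invalid.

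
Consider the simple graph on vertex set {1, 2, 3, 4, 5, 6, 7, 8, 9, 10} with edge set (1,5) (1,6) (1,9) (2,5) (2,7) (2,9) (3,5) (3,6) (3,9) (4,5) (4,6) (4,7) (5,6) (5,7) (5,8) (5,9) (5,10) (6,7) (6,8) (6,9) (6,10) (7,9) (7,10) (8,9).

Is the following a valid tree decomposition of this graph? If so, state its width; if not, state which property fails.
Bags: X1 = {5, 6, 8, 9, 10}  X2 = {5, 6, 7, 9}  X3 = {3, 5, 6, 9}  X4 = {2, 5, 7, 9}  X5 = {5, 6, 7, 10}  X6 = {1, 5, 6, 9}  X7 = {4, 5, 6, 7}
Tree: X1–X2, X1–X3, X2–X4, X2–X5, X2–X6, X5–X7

A tree decomposition must satisfy three properties: every vertex lies in some bag; for every edge, both endpoints lie together in some bag; and for every vertex, the bags containing it form a connected subtree. Here bags containing vertex 10 are not connected in the tree, so the decomposition is invalid.

No — bags containing vertex 10 are not connected in the tree.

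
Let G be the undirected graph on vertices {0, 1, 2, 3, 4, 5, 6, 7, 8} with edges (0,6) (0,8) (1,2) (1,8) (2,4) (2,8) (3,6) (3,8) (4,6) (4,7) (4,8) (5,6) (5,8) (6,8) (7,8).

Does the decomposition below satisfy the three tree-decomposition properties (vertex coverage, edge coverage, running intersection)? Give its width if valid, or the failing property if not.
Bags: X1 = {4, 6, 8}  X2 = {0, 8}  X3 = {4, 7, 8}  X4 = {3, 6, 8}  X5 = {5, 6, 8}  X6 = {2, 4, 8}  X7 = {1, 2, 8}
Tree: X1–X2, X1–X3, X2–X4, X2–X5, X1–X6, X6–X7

No — edge (6,0) lies in no bag.

A tree decomposition must satisfy three properties: every vertex lies in some bag; for every edge, both endpoints lie together in some bag; and for every vertex, the bags containing it form a connected subtree. Here edge (6,0) lies in no bag, so the decomposition is invalid.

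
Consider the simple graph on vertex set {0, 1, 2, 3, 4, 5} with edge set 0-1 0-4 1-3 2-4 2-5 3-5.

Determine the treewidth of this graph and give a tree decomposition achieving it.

Treewidth 2.
One such decomposition:
Bags: B1 = {2, 4, 5}  B2 = {3, 4, 5}  B3 = {1, 3, 4}  B4 = {0, 1, 4}
Tree: B1–B2, B2–B3, B3–B4

The largest bag has 3 vertices, giving width 2; this decomposition certifies tw(G) ≤ 2. Since 4–2–5–3–1–0–4 is a cycle in G, G is not acyclic. Forests are exactly the graphs of treewidth ≤ 1, so tw(G) ≥ 2. Combining the bounds, tw(G) = 2.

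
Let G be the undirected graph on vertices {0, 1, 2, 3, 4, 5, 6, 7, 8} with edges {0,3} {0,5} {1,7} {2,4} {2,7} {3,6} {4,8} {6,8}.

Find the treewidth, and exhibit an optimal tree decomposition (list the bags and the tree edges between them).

Each bag holds 2 vertices, so the decomposition has width 1, which upper-bounds the treewidth. G has an edge, so its treewidth is at least 1. Hence tw(G) = 1 exactly.

Treewidth 1.
One optimal decomposition is:
Bags: B1 = {0, 5}  B2 = {0, 3}  B3 = {3, 6}  B4 = {6, 8}  B5 = {4, 8}  B6 = {2, 4}  B7 = {2, 7}  B8 = {1, 7}
Tree: B1–B2, B2–B3, B3–B4, B4–B5, B5–B6, B6–B7, B7–B8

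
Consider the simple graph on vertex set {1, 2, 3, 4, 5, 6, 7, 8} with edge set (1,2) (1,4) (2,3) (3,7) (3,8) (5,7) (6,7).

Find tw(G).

1

A width-1 tree decomposition is:
Bags: B1 = {3, 7}  B2 = {6, 7}  B3 = {3, 8}  B4 = {2, 3}  B5 = {1, 2}  B6 = {1, 4}  B7 = {5, 7}
Tree: B1–B2, B1–B3, B1–B4, B4–B5, B5–B6, B1–B7
Every bag has size at most 2, so the width is 2 − 1 = 1 and tw(G) ≤ 1. Any graph with an edge has treewidth ≥ 1, and G has the edge 3–7. Combining the bounds, tw(G) = 1.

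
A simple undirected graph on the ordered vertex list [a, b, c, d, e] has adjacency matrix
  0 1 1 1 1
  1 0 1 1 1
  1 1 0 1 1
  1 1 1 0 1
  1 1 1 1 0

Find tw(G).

4

A width-4 tree decomposition is:
Bags: B1 = {a, b, c, d, e}
Tree: (single bag)
With just one bag of size 5, the width is 5 − 1 = 4, so tw(G) ≤ 4. Conversely, {a, b, c, d, e} is a clique of size 5, and the vertices of any clique must share a bag in every tree decomposition; so some bag has ≥ 5 vertices and tw(G) ≥ 4. The upper and lower bounds meet at 4, so that is the treewidth.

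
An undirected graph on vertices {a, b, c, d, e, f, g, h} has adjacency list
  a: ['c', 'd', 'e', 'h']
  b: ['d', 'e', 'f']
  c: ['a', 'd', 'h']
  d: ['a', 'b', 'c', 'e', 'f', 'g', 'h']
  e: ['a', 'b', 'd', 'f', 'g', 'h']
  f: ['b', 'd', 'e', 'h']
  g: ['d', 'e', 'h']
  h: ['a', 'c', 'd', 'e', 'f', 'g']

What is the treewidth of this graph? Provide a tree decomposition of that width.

The largest bag has 4 vertices, giving width 3; this decomposition certifies tw(G) ≤ 3. For the lower bound, the 4 vertices {d, e, g, h} are pairwise adjacent, and any tree decomposition puts a clique entirely inside one bag — forcing width ≥ 3. Combining the bounds, tw(G) = 3.

Treewidth 3.
One optimal decomposition is:
Bags: B1 = {b, d, e, f}  B2 = {d, e, f, h}  B3 = {d, e, g, h}  B4 = {a, d, e, h}  B5 = {a, c, d, h}
Tree: B1–B2, B2–B3, B3–B4, B4–B5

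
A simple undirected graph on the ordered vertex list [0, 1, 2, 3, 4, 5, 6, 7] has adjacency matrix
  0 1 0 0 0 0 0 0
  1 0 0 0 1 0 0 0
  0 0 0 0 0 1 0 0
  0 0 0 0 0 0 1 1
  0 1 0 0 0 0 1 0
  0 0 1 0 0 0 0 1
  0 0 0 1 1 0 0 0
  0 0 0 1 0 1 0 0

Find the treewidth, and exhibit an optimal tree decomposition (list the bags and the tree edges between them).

Treewidth 1.
Bags: B1 = {2, 5}  B2 = {5, 7}  B3 = {3, 7}  B4 = {3, 6}  B5 = {4, 6}  B6 = {1, 4}  B7 = {0, 1}
Tree: B1–B2, B2–B3, B3–B4, B4–B5, B5–B6, B6–B7

Each bag holds 2 vertices, so the decomposition has width 1, which upper-bounds the treewidth. Any graph with an edge has treewidth ≥ 1, and G has the edge 2–5. The upper and lower bounds meet at 1, so that is the treewidth.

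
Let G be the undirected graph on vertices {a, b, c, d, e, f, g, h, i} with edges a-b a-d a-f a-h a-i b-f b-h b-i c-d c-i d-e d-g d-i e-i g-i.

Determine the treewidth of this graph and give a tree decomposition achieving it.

Every bag has size at most 3, so the width is 3 − 1 = 2 and tw(G) ≤ 2. For the lower bound, the 3 vertices {a, b, h} are pairwise adjacent, and any tree decomposition puts a clique entirely inside one bag — forcing width ≥ 2. The upper and lower bounds meet at 2, so that is the treewidth.

Treewidth 2.
Bags: B1 = {a, b, i}  B2 = {a, d, i}  B3 = {a, b, h}  B4 = {d, g, i}  B5 = {d, e, i}  B6 = {a, b, f}  B7 = {c, d, i}
Tree: B1–B2, B1–B3, B2–B4, B2–B5, B1–B6, B5–B7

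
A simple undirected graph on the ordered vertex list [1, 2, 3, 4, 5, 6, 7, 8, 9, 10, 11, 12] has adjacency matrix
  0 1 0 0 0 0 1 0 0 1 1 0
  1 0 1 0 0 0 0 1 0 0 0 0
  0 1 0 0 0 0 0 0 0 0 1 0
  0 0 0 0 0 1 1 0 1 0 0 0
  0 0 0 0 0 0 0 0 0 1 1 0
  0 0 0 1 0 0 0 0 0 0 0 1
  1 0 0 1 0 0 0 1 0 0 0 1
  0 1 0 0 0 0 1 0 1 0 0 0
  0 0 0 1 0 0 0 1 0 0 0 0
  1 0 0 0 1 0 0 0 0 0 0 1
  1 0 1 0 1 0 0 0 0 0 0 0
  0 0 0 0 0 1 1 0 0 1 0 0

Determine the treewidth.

3

A width-3 tree decomposition is:
Bags: B1 = {4, 6, 9, 12}  B2 = {4, 7, 9, 12}  B3 = {7, 8, 9, 12}  B4 = {7, 8, 10, 12}  B5 = {1, 7, 8, 10}  B6 = {1, 2, 8, 10}  B7 = {1, 2, 5, 10}  B8 = {1, 2, 5, 11}  B9 = {2, 3, 5, 11}
Tree: B1–B2, B2–B3, B3–B4, B4–B5, B5–B6, B6–B7, B7–B8, B8–B9
Every bag has size at most 4, so the width is 4 − 1 = 3 and tw(G) ≤ 3. For the lower bound: the 4 vertex sets {4,6,9}, {12}, {7}, {1,2,8,10} are disjoint, each induces a connected subgraph, and every pair is joined by at least one edge of G. Contracting each set to a single vertex therefore yields K_{4} as a minor, and since treewidth is minor-monotone, tw(G) ≥ tw(K_{4}) = 3. Hence tw(G) = 3 exactly.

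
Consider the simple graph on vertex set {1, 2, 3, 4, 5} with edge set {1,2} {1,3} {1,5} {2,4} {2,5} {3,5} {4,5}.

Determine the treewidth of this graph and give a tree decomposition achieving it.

Each bag holds 3 vertices, so the decomposition has width 2, which upper-bounds the treewidth. On the other hand G contains the 3-clique {1, 2, 5}. A clique must lie in a single bag of any decomposition, so no decomposition can have width below 2. Combining the bounds, tw(G) = 2.

Treewidth 2.
One such decomposition:
Bags: B1 = {1, 2, 5}  B2 = {1, 3, 5}  B3 = {2, 4, 5}
Tree: B1–B2, B1–B3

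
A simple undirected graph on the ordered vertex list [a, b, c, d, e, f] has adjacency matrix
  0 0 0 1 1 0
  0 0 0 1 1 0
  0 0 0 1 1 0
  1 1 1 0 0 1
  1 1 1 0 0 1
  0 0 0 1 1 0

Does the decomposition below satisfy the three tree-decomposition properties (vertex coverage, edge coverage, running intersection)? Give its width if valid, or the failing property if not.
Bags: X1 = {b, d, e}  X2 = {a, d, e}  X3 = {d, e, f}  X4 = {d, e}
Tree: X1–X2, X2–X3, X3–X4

A tree decomposition must satisfy three properties: every vertex lies in some bag; for every edge, both endpoints lie together in some bag; and for every vertex, the bags containing it form a connected subtree. Here vertex c appears in no bag, so the decomposition is invalid.

No — vertex c appears in no bag.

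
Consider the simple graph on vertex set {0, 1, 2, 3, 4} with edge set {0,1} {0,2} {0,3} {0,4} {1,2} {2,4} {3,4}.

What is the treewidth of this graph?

2

A width-2 tree decomposition is:
Bags: B1 = {0, 1, 2}  B2 = {0, 2, 4}  B3 = {0, 3, 4}
Tree: B1–B2, B2–B3
The largest bag has 3 vertices, giving width 2; this decomposition certifies tw(G) ≤ 2. For the lower bound, the 3 vertices {0, 1, 2} are pairwise adjacent, and any tree decomposition puts a clique entirely inside one bag — forcing width ≥ 2. Combining the bounds, tw(G) = 2.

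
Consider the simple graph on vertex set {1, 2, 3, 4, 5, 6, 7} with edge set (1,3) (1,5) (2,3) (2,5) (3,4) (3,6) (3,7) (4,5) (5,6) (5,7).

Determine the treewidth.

2

A width-2 tree decomposition is:
Bags: B1 = {3, 5, 6}  B2 = {3, 4, 5}  B3 = {2, 3, 5}  B4 = {3, 5, 7}  B5 = {1, 3, 5}
Tree: B1–B2, B2–B3, B3–B4, B4–B5
Each bag holds 3 vertices, so the decomposition has width 2, which upper-bounds the treewidth. For the lower bound, G contains the cycle 5–6–3–4–5, so G is not a forest; only forests have treewidth ≤ 1, hence tw(G) ≥ 2. Therefore the treewidth is 2.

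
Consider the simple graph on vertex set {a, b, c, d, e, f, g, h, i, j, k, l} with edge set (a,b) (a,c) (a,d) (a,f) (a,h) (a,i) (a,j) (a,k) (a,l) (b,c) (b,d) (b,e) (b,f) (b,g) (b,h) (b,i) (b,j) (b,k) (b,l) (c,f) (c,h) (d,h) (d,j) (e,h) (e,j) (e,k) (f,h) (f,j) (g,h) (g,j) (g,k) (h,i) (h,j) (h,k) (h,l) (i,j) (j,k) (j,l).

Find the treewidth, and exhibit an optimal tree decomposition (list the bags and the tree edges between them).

Treewidth 4.
Bags: B1 = {a, b, h, i, j}  B2 = {a, b, h, j, k}  B3 = {a, b, d, h, j}  B4 = {b, g, h, j, k}  B5 = {b, e, h, j, k}  B6 = {a, b, f, h, j}  B7 = {a, b, h, j, l}  B8 = {a, b, c, f, h}
Tree: B1–B2, B2–B3, B2–B4, B2–B5, B3–B6, B3–B7, B6–B8

Each bag holds 5 vertices, so the decomposition has width 4, which upper-bounds the treewidth. Conversely, {b, g, h, j, k} is a clique of size 5, and the vertices of any clique must share a bag in every tree decomposition; so some bag has ≥ 5 vertices and tw(G) ≥ 4. The upper and lower bounds meet at 4, so that is the treewidth.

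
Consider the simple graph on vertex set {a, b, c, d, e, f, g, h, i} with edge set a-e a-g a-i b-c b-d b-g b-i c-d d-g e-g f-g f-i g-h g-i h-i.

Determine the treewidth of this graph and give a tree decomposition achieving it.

Treewidth 2.
Bags: B1 = {b, g, i}  B2 = {g, h, i}  B3 = {a, g, i}  B4 = {a, e, g}  B5 = {b, d, g}  B6 = {b, c, d}  B7 = {f, g, i}
Tree: B1–B2, B1–B3, B3–B4, B1–B5, B5–B6, B1–B7

Every bag has size at most 3, so the width is 3 − 1 = 2 and tw(G) ≤ 2. Conversely, {b, d, g} is a clique of size 3, and the vertices of any clique must share a bag in every tree decomposition; so some bag has ≥ 3 vertices and tw(G) ≥ 2. The upper and lower bounds meet at 2, so that is the treewidth.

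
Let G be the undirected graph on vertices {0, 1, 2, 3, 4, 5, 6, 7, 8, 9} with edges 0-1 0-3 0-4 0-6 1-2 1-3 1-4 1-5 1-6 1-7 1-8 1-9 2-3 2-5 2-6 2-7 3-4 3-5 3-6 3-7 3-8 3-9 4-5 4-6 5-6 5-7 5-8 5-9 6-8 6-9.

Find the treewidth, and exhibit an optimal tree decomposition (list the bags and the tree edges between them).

Every bag has size at most 5, so the width is 5 − 1 = 4 and tw(G) ≤ 4. For the lower bound, the 5 vertices {0, 1, 3, 4, 6} are pairwise adjacent, and any tree decomposition puts a clique entirely inside one bag — forcing width ≥ 4. Hence tw(G) = 4 exactly.

Treewidth 4.
Bags: B1 = {1, 2, 3, 5, 6}  B2 = {1, 3, 5, 6, 8}  B3 = {1, 3, 5, 6, 9}  B4 = {1, 3, 4, 5, 6}  B5 = {1, 2, 3, 5, 7}  B6 = {0, 1, 3, 4, 6}
Tree: B1–B2, B2–B3, B2–B4, B1–B5, B4–B6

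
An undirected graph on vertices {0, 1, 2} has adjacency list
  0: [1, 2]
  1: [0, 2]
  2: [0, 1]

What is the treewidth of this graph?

A width-2 tree decomposition is:
Bags: B1 = {0, 1, 2}
Tree: (single bag)
A single bag containing all 3 vertices is trivially a valid decomposition of width 2. On the other hand G contains the 3-clique {0, 1, 2}. A clique must lie in a single bag of any decomposition, so no decomposition can have width below 2. Therefore the treewidth is 2.

2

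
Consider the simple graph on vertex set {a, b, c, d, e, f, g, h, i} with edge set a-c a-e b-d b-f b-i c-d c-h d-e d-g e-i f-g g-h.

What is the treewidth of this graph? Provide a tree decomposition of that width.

Each bag holds 4 vertices, so the decomposition has width 3, which upper-bounds the treewidth. For the lower bound: the 4 vertex sets {a,c,h}, {e}, {d}, {b,f,g,i} are disjoint, each induces a connected subgraph, and every pair is joined by at least one edge of G. Contracting each set to a single vertex therefore yields K_{4} as a minor, and since treewidth is minor-monotone, tw(G) ≥ tw(K_{4}) = 3. Therefore the treewidth is 3.

Treewidth 3.
One such decomposition:
Bags: B1 = {a, c, e, h}  B2 = {c, d, e, h}  B3 = {d, e, g, h}  B4 = {d, e, g, i}  B5 = {b, d, g, i}  B6 = {b, f, g, i}
Tree: B1–B2, B2–B3, B3–B4, B4–B5, B5–B6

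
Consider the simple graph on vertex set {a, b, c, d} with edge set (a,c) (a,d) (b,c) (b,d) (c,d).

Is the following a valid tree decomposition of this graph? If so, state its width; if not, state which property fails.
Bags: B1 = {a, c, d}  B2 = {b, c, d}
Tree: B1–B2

Yes; width 2.

Every vertex of G appears in some bag (union = {a, b, c, d}); every edge is covered by a bag; and for each vertex v the set of bags containing v is connected in the bag tree. The decomposition is therefore valid. The largest bag has 3 vertices, so the width is 2.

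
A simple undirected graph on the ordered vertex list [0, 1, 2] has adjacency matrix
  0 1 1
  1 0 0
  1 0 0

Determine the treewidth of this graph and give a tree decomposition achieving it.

Treewidth 1.
Bags: B1 = {0, 1}  B2 = {0, 2}
Tree: B1–B2

Every bag has size at most 2, so the width is 2 − 1 = 1 and tw(G) ≤ 1. Any graph with an edge has treewidth ≥ 1, and G has the edge 0–1. Combining the bounds, tw(G) = 1.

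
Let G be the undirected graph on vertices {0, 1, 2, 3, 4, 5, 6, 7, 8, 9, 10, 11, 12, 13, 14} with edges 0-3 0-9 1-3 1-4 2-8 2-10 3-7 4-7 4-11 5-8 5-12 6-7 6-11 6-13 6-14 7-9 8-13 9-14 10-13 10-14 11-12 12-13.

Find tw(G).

3

A width-3 tree decomposition is:
Bags: B1 = {0, 1, 3, 4}  B2 = {0, 3, 4, 7}  B3 = {0, 4, 7, 9}  B4 = {4, 7, 9, 11}  B5 = {6, 7, 9, 11}  B6 = {6, 9, 11, 14}  B7 = {6, 11, 12, 14}  B8 = {6, 12, 13, 14}  B9 = {10, 12, 13, 14}  B10 = {5, 10, 12, 13}  B11 = {5, 8, 10, 13}  B12 = {2, 5, 8, 10}
Tree: B1–B2, B2–B3, B3–B4, B4–B5, B5–B6, B6–B7, B7–B8, B8–B9, B9–B10, B10–B11, B11–B12
The largest bag has 4 vertices, giving width 3; this decomposition certifies tw(G) ≤ 3. For the lower bound: the 4 vertex sets {0,1,3}, {4}, {7}, {6,9,11,14} are disjoint, each induces a connected subgraph, and every pair is joined by at least one edge of G. Contracting each set to a single vertex therefore yields K_{4} as a minor, and since treewidth is minor-monotone, tw(G) ≥ tw(K_{4}) = 3. The upper and lower bounds meet at 3, so that is the treewidth.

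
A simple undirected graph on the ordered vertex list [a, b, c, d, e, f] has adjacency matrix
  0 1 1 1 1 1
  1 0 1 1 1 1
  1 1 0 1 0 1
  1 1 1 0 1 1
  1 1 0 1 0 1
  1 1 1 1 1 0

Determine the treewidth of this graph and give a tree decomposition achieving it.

Treewidth 4.
One optimal decomposition is:
Bags: B1 = {a, b, d, e, f}  B2 = {a, b, c, d, f}
Tree: B1–B2

Every bag has size at most 5, so the width is 5 − 1 = 4 and tw(G) ≤ 4. On the other hand G contains the 5-clique {a, b, d, e, f}. A clique must lie in a single bag of any decomposition, so no decomposition can have width below 4. Combining the bounds, tw(G) = 4.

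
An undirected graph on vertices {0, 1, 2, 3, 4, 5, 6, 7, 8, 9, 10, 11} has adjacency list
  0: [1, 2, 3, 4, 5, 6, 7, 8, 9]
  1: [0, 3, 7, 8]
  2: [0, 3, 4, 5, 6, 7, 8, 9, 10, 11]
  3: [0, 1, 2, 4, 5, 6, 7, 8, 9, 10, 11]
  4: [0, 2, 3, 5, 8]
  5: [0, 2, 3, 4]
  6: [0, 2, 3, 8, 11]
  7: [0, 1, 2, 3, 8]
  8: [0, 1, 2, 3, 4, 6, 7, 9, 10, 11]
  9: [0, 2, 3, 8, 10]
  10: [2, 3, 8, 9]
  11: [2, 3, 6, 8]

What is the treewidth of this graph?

4

A width-4 tree decomposition is:
Bags: B1 = {0, 2, 3, 7, 8}  B2 = {0, 2, 3, 4, 8}  B3 = {0, 2, 3, 8, 9}  B4 = {0, 2, 3, 6, 8}  B5 = {0, 1, 3, 7, 8}  B6 = {0, 2, 3, 4, 5}  B7 = {2, 3, 8, 9, 10}  B8 = {2, 3, 6, 8, 11}
Tree: B1–B2, B1–B3, B3–B4, B1–B5, B2–B6, B3–B7, B4–B8
Each bag holds 5 vertices, so the decomposition has width 4, which upper-bounds the treewidth. For the lower bound, the 5 vertices {0, 1, 3, 7, 8} are pairwise adjacent, and any tree decomposition puts a clique entirely inside one bag — forcing width ≥ 4. Therefore the treewidth is 4.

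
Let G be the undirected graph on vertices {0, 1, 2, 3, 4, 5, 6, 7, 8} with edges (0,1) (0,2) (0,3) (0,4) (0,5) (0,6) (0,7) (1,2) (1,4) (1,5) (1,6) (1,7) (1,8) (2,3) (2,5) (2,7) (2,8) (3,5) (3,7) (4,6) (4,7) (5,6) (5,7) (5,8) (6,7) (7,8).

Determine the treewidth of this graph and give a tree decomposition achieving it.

Every bag has size at most 5, so the width is 5 − 1 = 4 and tw(G) ≤ 4. On the other hand G contains the 5-clique {0, 1, 4, 6, 7}. A clique must lie in a single bag of any decomposition, so no decomposition can have width below 4. Therefore the treewidth is 4.

Treewidth 4.
One such decomposition:
Bags: B1 = {0, 2, 3, 5, 7}  B2 = {0, 1, 2, 5, 7}  B3 = {0, 1, 5, 6, 7}  B4 = {1, 2, 5, 7, 8}  B5 = {0, 1, 4, 6, 7}
Tree: B1–B2, B2–B3, B2–B4, B3–B5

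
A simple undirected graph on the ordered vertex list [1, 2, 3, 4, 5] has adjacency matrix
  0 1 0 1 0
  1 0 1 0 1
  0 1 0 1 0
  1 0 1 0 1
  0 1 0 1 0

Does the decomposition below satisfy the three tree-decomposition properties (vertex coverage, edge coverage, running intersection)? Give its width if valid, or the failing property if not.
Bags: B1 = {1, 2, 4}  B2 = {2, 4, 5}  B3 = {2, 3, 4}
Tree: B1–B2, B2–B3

Yes; width 2.

Vertex coverage: the bags together contain {1, 2, 3, 4, 5}, the full vertex set. Edge coverage: each edge of G has both endpoints in at least one bag. Running intersection: for every vertex, the bags containing it form a connected subtree. All three properties hold, so this is a valid tree decomposition of width max|bag| − 1 = 2, and hence tw(G) ≤ 2.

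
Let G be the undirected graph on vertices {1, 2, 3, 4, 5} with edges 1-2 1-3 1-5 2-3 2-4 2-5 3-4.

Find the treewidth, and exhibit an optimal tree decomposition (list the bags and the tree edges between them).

Every bag has size at most 3, so the width is 3 − 1 = 2 and tw(G) ≤ 2. Conversely, {1, 2, 3} is a clique of size 3, and the vertices of any clique must share a bag in every tree decomposition; so some bag has ≥ 3 vertices and tw(G) ≥ 2. Combining the bounds, tw(G) = 2.

Treewidth 2.
Bags: B1 = {1, 2, 5}  B2 = {1, 2, 3}  B3 = {2, 3, 4}
Tree: B1–B2, B2–B3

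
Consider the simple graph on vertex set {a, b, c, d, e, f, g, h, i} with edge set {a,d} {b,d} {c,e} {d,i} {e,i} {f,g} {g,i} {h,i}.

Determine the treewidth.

A width-1 tree decomposition is:
Bags: B1 = {d, i}  B2 = {g, i}  B3 = {e, i}  B4 = {h, i}  B5 = {a, d}  B6 = {b, d}  B7 = {c, e}  B8 = {f, g}
Tree: B1–B2, B1–B3, B2–B4, B1–B5, B5–B6, B3–B7, B2–B8
Every bag has size at most 2, so the width is 2 − 1 = 1 and tw(G) ≤ 1. G has an edge, so its treewidth is at least 1. The upper and lower bounds meet at 1, so that is the treewidth.

1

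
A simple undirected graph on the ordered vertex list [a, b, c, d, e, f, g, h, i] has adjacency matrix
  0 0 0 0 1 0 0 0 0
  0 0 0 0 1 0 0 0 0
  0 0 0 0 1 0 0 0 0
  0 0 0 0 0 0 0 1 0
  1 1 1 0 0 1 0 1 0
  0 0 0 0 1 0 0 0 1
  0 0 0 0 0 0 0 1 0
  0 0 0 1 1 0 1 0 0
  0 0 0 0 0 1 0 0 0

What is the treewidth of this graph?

1

A width-1 tree decomposition is:
Bags: B1 = {d, h}  B2 = {e, h}  B3 = {c, e}  B4 = {a, e}  B5 = {g, h}  B6 = {b, e}  B7 = {e, f}  B8 = {f, i}
Tree: B1–B2, B2–B3, B2–B4, B2–B5, B3–B6, B6–B7, B7–B8
Every bag has size at most 2, so the width is 2 − 1 = 1 and tw(G) ≤ 1. G has an edge, so its treewidth is at least 1. Combining the bounds, tw(G) = 1.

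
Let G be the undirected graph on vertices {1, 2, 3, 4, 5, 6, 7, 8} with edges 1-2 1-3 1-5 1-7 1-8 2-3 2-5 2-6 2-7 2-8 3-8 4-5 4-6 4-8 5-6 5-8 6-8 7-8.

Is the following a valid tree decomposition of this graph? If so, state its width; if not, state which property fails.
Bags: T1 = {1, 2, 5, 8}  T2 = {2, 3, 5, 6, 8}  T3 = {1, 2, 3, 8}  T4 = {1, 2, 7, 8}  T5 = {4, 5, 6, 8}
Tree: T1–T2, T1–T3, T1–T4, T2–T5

No — bags containing vertex 3 are not connected in the tree.

A tree decomposition must satisfy three properties: every vertex lies in some bag; for every edge, both endpoints lie together in some bag; and for every vertex, the bags containing it form a connected subtree. Here bags containing vertex 3 are not connected in the tree, so the decomposition is invalid.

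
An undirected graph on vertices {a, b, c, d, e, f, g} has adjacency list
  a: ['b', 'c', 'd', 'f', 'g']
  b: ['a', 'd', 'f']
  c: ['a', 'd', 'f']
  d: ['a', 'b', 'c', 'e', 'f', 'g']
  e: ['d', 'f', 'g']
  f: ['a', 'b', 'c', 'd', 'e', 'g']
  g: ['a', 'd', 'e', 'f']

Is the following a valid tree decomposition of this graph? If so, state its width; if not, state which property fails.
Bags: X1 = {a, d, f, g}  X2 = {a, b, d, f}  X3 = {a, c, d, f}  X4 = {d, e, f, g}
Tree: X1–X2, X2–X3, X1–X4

Every vertex of G appears in some bag (union = {a, b, c, d, e, f, g}); every edge is covered by a bag; and for each vertex v the set of bags containing v is connected in the bag tree. The decomposition is therefore valid. The largest bag has 4 vertices, so the width is 3.

Yes; width 3.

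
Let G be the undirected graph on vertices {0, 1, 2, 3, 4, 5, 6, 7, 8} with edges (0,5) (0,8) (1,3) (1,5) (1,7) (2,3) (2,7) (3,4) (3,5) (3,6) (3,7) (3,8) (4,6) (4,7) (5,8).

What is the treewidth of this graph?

2

A width-2 tree decomposition is:
Bags: B1 = {1, 3, 7}  B2 = {1, 3, 5}  B3 = {3, 5, 8}  B4 = {2, 3, 7}  B5 = {3, 4, 7}  B6 = {3, 4, 6}  B7 = {0, 5, 8}
Tree: B1–B2, B2–B3, B1–B4, B4–B5, B5–B6, B3–B7
Every bag has size at most 3, so the width is 3 − 1 = 2 and tw(G) ≤ 2. Conversely, {0, 5, 8} is a clique of size 3, and the vertices of any clique must share a bag in every tree decomposition; so some bag has ≥ 3 vertices and tw(G) ≥ 2. The upper and lower bounds meet at 2, so that is the treewidth.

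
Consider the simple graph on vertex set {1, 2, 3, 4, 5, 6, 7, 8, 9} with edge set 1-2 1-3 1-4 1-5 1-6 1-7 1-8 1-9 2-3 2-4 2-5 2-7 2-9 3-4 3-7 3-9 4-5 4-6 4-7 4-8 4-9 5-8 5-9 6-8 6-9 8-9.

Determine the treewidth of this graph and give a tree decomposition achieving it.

Treewidth 4.
One optimal decomposition is:
Bags: B1 = {1, 2, 3, 4, 7}  B2 = {1, 2, 3, 4, 9}  B3 = {1, 2, 4, 5, 9}  B4 = {1, 4, 5, 8, 9}  B5 = {1, 4, 6, 8, 9}
Tree: B1–B2, B2–B3, B3–B4, B4–B5

Each bag holds 5 vertices, so the decomposition has width 4, which upper-bounds the treewidth. For the lower bound, the 5 vertices {1, 4, 5, 8, 9} are pairwise adjacent, and any tree decomposition puts a clique entirely inside one bag — forcing width ≥ 4. Therefore the treewidth is 4.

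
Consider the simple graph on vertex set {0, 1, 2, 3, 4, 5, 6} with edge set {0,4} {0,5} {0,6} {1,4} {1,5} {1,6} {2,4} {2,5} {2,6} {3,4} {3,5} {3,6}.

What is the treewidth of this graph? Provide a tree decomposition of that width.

The largest bag has 4 vertices, giving width 3; this decomposition certifies tw(G) ≤ 3. For the lower bound: the 4 vertex sets {1,5}, {3,4}, {6}, {2} are disjoint, each induces a connected subgraph, and every pair is joined by at least one edge of G. Contracting each set to a single vertex therefore yields K_{4} as a minor, and since treewidth is minor-monotone, tw(G) ≥ tw(K_{4}) = 3. Hence tw(G) = 3 exactly.

Treewidth 3.
One optimal decomposition is:
Bags: B1 = {1, 4, 5, 6}  B2 = {3, 4, 5, 6}  B3 = {2, 4, 5, 6}  B4 = {0, 4, 5, 6}
Tree: B1–B2, B2–B3, B3–B4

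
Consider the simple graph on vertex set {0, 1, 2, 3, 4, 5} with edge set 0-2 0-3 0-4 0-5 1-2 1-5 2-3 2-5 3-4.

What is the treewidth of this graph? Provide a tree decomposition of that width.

The largest bag has 3 vertices, giving width 2; this decomposition certifies tw(G) ≤ 2. On the other hand G contains the 3-clique {0, 2, 3}. A clique must lie in a single bag of any decomposition, so no decomposition can have width below 2. Therefore the treewidth is 2.

Treewidth 2.
One such decomposition:
Bags: B1 = {0, 2, 5}  B2 = {0, 2, 3}  B3 = {0, 3, 4}  B4 = {1, 2, 5}
Tree: B1–B2, B2–B3, B1–B4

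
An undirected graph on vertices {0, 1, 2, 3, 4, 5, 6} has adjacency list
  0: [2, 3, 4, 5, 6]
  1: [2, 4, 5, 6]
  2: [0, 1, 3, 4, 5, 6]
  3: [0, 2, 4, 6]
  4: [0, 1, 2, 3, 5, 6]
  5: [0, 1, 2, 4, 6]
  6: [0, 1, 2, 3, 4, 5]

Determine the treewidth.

A width-4 tree decomposition is:
Bags: B1 = {0, 2, 4, 5, 6}  B2 = {1, 2, 4, 5, 6}  B3 = {0, 2, 3, 4, 6}
Tree: B1–B2, B1–B3
Every bag has size at most 5, so the width is 5 − 1 = 4 and tw(G) ≤ 4. On the other hand G contains the 5-clique {0, 2, 3, 4, 6}. A clique must lie in a single bag of any decomposition, so no decomposition can have width below 4. Hence tw(G) = 4 exactly.

4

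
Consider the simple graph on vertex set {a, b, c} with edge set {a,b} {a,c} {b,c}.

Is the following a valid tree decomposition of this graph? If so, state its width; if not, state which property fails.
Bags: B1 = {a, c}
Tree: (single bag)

No — vertex b appears in no bag.

A tree decomposition must satisfy three properties: every vertex lies in some bag; for every edge, both endpoints lie together in some bag; and for every vertex, the bags containing it form a connected subtree. Here vertex b appears in no bag, so the decomposition is invalid.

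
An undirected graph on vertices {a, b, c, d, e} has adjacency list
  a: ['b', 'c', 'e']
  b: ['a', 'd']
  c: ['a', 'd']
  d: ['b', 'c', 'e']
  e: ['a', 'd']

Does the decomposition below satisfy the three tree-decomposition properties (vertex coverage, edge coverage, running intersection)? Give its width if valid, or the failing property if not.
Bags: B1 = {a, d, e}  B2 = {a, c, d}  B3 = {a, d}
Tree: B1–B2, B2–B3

A tree decomposition must satisfy three properties: every vertex lies in some bag; for every edge, both endpoints lie together in some bag; and for every vertex, the bags containing it form a connected subtree. Here vertex b appears in no bag, so the decomposition is invalid.

No — vertex b appears in no bag.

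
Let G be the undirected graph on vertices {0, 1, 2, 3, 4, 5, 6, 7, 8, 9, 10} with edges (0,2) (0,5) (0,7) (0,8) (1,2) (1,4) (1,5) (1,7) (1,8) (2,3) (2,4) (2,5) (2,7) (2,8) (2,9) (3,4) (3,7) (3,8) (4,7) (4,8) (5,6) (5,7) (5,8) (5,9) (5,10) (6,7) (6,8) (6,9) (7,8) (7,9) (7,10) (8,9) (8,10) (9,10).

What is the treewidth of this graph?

A width-4 tree decomposition is:
Bags: B1 = {0, 2, 5, 7, 8}  B2 = {1, 2, 5, 7, 8}  B3 = {2, 5, 7, 8, 9}  B4 = {1, 2, 4, 7, 8}  B5 = {5, 7, 8, 9, 10}  B6 = {5, 6, 7, 8, 9}  B7 = {2, 3, 4, 7, 8}
Tree: B1–B2, B2–B3, B2–B4, B3–B5, B5–B6, B4–B7
The largest bag has 5 vertices, giving width 4; this decomposition certifies tw(G) ≤ 4. On the other hand G contains the 5-clique {2, 3, 4, 7, 8}. A clique must lie in a single bag of any decomposition, so no decomposition can have width below 4. Therefore the treewidth is 4.

4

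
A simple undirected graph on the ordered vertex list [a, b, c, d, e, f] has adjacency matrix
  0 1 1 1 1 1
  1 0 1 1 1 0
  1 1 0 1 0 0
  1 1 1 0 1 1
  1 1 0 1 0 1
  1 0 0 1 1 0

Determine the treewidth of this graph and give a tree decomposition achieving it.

Treewidth 3.
One such decomposition:
Bags: B1 = {a, b, d, e}  B2 = {a, d, e, f}  B3 = {a, b, c, d}
Tree: B1–B2, B1–B3

Each bag holds 4 vertices, so the decomposition has width 3, which upper-bounds the treewidth. Conversely, {a, d, e, f} is a clique of size 4, and the vertices of any clique must share a bag in every tree decomposition; so some bag has ≥ 4 vertices and tw(G) ≥ 3. Combining the bounds, tw(G) = 3.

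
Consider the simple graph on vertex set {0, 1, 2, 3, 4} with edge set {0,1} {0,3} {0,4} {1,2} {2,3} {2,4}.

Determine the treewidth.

2

A width-2 tree decomposition is:
Bags: B1 = {0, 1, 2}  B2 = {0, 2, 3}  B3 = {0, 2, 4}
Tree: B1–B2, B2–B3
Each bag holds 3 vertices, so the decomposition has width 2, which upper-bounds the treewidth. For the lower bound, G contains the cycle 0–1–2–3–0, so G is not a forest; only forests have treewidth ≤ 1, hence tw(G) ≥ 2. Hence tw(G) = 2 exactly.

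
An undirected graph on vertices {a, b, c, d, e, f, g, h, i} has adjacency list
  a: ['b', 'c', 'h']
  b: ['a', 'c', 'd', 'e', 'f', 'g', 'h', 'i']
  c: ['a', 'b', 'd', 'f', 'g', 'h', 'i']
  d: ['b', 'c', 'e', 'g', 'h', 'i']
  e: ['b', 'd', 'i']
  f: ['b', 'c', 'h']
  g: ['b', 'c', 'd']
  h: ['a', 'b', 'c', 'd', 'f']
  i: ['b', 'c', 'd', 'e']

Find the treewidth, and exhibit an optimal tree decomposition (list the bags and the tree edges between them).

Each bag holds 4 vertices, so the decomposition has width 3, which upper-bounds the treewidth. For the lower bound, the 4 vertices {b, d, e, i} are pairwise adjacent, and any tree decomposition puts a clique entirely inside one bag — forcing width ≥ 3. Combining the bounds, tw(G) = 3.

Treewidth 3.
Bags: B1 = {b, c, d, h}  B2 = {b, c, d, i}  B3 = {a, b, c, h}  B4 = {b, d, e, i}  B5 = {b, c, f, h}  B6 = {b, c, d, g}
Tree: B1–B2, B1–B3, B2–B4, B1–B5, B1–B6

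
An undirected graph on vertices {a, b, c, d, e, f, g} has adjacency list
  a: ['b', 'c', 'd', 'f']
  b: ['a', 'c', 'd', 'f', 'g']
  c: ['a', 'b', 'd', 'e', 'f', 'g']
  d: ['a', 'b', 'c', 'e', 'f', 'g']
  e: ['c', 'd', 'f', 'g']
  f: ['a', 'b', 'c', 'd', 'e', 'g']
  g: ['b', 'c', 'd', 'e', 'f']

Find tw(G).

A width-4 tree decomposition is:
Bags: B1 = {b, c, d, f, g}  B2 = {c, d, e, f, g}  B3 = {a, b, c, d, f}
Tree: B1–B2, B1–B3
Every bag has size at most 5, so the width is 5 − 1 = 4 and tw(G) ≤ 4. For the lower bound, the 5 vertices {c, d, e, f, g} are pairwise adjacent, and any tree decomposition puts a clique entirely inside one bag — forcing width ≥ 4. Combining the bounds, tw(G) = 4.

4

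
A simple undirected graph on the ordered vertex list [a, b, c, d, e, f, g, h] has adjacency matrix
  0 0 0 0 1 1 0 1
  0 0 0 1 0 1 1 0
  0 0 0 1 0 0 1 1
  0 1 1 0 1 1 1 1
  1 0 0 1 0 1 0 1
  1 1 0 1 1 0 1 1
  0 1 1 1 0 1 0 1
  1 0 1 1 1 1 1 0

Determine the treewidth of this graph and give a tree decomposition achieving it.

Each bag holds 4 vertices, so the decomposition has width 3, which upper-bounds the treewidth. Conversely, {c, d, g, h} is a clique of size 4, and the vertices of any clique must share a bag in every tree decomposition; so some bag has ≥ 4 vertices and tw(G) ≥ 3. Hence tw(G) = 3 exactly.

Treewidth 3.
One such decomposition:
Bags: B1 = {a, e, f, h}  B2 = {d, e, f, h}  B3 = {d, f, g, h}  B4 = {c, d, g, h}  B5 = {b, d, f, g}
Tree: B1–B2, B2–B3, B3–B4, B3–B5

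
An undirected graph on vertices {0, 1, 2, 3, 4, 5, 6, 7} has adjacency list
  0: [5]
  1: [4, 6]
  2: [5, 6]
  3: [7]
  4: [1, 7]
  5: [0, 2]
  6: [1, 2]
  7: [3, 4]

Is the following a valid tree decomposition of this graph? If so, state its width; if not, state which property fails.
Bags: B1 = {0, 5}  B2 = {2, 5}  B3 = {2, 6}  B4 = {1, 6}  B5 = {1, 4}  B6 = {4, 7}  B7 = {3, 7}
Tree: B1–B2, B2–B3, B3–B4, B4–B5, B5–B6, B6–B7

Every vertex of G appears in some bag (union = {0, 1, 2, 3, 4, 5, 6, 7}); every edge is covered by a bag; and for each vertex v the set of bags containing v is connected in the bag tree. The decomposition is therefore valid. The largest bag has 2 vertices, so the width is 1.

Yes; width 1.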